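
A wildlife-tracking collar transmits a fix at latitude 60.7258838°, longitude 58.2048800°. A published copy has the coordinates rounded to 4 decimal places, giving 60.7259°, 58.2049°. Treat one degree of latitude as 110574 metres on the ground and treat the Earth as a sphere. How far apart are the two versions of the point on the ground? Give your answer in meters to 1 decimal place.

2.1 meters

Δlat = 60.7258838 − 60.7259 = -0.0000162°; Δlon = 58.2048800 − 58.2049 = -0.0000200°.
N–S: -0.0000162° × 110574 m/° = -1.7913 m.
E–W at 60.7259°: -0.0000200° × 110574 × cos 60.7259° = -0.0000200 × 110574 × 0.4890 ≈ -1.08139 m.
Distance: √(1.7913² + 1.08139²) ≈ 2.0924 m.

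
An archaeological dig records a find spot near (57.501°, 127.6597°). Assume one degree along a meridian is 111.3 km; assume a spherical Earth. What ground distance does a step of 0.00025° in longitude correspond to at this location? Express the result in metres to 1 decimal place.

0.00025° of longitude at 57.501° is 0.00025 × 111300 × cos 57.501° ≈ 0.00025 × 59799.8 = 14.95 m.

14.9 metres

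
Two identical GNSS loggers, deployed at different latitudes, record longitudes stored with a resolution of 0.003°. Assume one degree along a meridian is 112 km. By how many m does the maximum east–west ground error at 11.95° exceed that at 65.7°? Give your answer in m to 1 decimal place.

95.2 m

With a 0.003° grid the true value lies within half a step, ±0.003°/2 = ±0.0015°, of the stored one.
At 11.95°: 0.0015° × 112000 × cos 11.95° = 0.0015 × 112000 × 0.9783 ≈ 164.36 m.
At 65.7°: 0.0015° × 112000 × cos 65.7° = 0.0015 × 112000 × 0.4115 ≈ 69.134 m.
Difference: 164.36 − 69.134 = 95.225 m.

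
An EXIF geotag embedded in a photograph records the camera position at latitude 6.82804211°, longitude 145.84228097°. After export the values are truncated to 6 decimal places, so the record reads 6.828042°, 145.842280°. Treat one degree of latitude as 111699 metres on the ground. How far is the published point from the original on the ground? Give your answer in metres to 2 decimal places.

0.11 metres

Δlat = 6.82804211 − 6.828042 = +0.00000011°; Δlon = 145.84228097 − 145.842280 = +0.00000097°.
N–S: 0.00000011° × 111699 m/° = 0.0122869 m.
E–W at 6.82804°: 0.00000097° × 111699 × cos 6.82804° = 0.00000097 × 111699 × 0.9929 ≈ 0.10758 m.
Hypotenuse of the two orthogonal shifts: √(0.0122869² + 0.10758²) = 0.108279 m.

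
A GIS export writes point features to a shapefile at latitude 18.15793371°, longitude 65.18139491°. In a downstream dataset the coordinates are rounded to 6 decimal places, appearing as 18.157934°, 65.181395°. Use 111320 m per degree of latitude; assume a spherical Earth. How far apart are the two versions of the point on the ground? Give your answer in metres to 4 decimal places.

Δlat = 18.15793371 − 18.157934 = -0.00000029°; Δlon = 65.18139491 − 65.181395 = -0.00000009°.
N–S: -0.00000029° × 111320 m/° = -0.0322828 m.
E–W at 18.1579°: -0.00000009° × 111320 × cos 18.1579° = -0.00000009 × 111320 × 0.9502 ≈ -0.00951987 m.
Distance: √(0.0322828² + 0.00951987²) ≈ 0.0336572 m.

0.0337 metres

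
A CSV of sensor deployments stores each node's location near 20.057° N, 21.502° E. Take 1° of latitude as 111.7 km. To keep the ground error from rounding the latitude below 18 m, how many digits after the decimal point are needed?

One degree of latitude covers 111700 m.
With N decimal places the half-ulp bound is 0.5·10⁻ᴺ°, or 0.5·10⁻ᴺ × 111700 m on the ground.
Need 0.5 × 111700 × 10⁻ᴺ ≤ 18 → 10⁻ᴺ ≤ 3.223e-04, so N ≥ 3.49.
So 4 decimal places suffice (5.58 m); 3 would allow up to 55.9 m.

4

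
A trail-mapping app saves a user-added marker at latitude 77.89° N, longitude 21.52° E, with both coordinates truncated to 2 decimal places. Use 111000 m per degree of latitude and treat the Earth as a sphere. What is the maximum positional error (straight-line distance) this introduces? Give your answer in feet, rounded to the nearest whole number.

Truncating at 2 decimal places can drop up to a full unit in the last place, so each coordinate may be off by as much as 0.01°.
N–S: 0.01° × 111000 m/° = 1110 m.
E–W at 77.89°: 0.01° × 111000 × cos 77.89° = 0.01 × 111000 × 0.2098 ≈ 232.866 m.
The two errors are perpendicular, so the maximum displacement is √(1110² + 232.866²) ≈ 1134.16 m.
Converting: 1134.16 m × 3.2808 ft/m ≈ 3721 ft.

3721 feet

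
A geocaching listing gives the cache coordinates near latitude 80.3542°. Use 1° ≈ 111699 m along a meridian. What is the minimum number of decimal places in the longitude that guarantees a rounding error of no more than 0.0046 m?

7 decimal places

At 80.3542° one degree of longitude covers 111699 × cos 80.3542° ≈ 111699 × 0.1676 ≈ 18715.9 m.
N decimal places → at most half a unit in the last place, 0.5 × 10⁻ᴺ° = 18715.9/2 × 10⁻ᴺ m.
Need 0.5 × 18715.9 × 10⁻ᴺ ≤ 0.0046 → 10⁻ᴺ ≤ 4.916e-07, so N ≥ 6.31.
At 6 places the error can reach 0.00936 m, but 7 places keeps it to 0.000936 m.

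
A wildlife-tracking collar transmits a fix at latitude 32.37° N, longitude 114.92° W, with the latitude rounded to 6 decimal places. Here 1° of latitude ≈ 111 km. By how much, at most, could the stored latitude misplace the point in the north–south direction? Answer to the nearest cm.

Rounding to 6 decimal places leaves the latitude within ±5e-07° of the true value.
So the N–S error is at most 5e-07 × 111000 = 0.0555 m.
That is 0.0555 m = 5.55 cm.

6 cm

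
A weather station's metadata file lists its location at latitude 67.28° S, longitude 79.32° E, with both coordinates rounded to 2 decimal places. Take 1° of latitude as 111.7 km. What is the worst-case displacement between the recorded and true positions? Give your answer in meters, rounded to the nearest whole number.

Rounding to 2 decimal places leaves each coordinate within ±0.005° of the true value.
North–south component: 0.005° × 111700 = 558.5 m.
East–west component at 67.28°: 0.005° × 111700 × cos 67.28° ≈ 0.005 × 43141.7 ≈ 215.708 m.
The two errors are perpendicular, so the maximum displacement is √(558.5² + 215.708²) ≈ 598.709 m.

599 meters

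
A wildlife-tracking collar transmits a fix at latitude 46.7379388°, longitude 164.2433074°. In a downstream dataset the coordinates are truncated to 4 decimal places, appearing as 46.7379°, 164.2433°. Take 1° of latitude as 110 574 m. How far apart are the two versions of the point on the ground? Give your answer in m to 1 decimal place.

Δlat = 46.7379388 − 46.7379 = +0.0000388°; Δlon = 164.2433074 − 164.2433 = +0.0000074°.
N–S: 0.0000388° × 110574 m/° = 4.29027 m.
East–west at this latitude: 0.0000074° × 110574 × cos 46.7379° ≈ 0.0000074 × 75780.4 = 0.560775 m.
Hypotenuse of the two orthogonal shifts: √(4.29027² + 0.560775²) = 4.32677 m.

4.3 m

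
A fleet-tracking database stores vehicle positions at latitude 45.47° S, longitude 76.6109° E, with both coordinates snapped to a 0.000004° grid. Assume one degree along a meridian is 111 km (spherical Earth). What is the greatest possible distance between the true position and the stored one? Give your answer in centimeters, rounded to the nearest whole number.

27 centimeters

With a 0.000004° grid the true value lies within half a step, ±0.000004°/2 = ±2e-06°, of the stored one.
N–S: 2e-06° × 111000 m/° = 0.222 m.
East–west component at 45.47°: 2e-06° × 111000 × cos 45.47° ≈ 2e-06 × 77842.4 ≈ 0.155685 m.
Combining orthogonally: (0.222² + 0.155685²)^½ ≈ 0.271149 m.
That is 0.271149 m = 27.115 cm.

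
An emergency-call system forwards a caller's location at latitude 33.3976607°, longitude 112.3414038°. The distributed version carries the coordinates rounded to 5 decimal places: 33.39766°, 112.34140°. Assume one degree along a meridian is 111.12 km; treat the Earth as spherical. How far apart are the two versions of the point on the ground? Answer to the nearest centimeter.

The latitude changed by +0.0000007° and the longitude by +0.0000038°.
North–south shift: 0.0000007 × 111120 = 0.077784 m.
East–west at this latitude: 0.0000038° × 111120 × cos 33.3977° ≈ 0.0000038 × 92770.8 = 0.352529 m.
Hypotenuse of the two orthogonal shifts: √(0.077784² + 0.352529²) = 0.361008 m.
That is 0.361008 m = 36.101 cm.

36 centimeters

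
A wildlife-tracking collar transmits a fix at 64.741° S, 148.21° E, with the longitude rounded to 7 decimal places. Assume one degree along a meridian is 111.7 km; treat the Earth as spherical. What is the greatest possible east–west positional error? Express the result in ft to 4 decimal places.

Rounding to 7 decimal places leaves the longitude within ±5e-08° of the true value.
One degree of longitude at 64.741° is 111700 × cos 64.741° ≈ 111700 × 0.4267 = 47663.6 m.
East–west error: 5e-08° × 47663.6 m/° ≈ 0.00238318 m.
In feet: 0.00238318 m ÷ 0.3048 ≈ 0.0078188 ft.

0.0078 ft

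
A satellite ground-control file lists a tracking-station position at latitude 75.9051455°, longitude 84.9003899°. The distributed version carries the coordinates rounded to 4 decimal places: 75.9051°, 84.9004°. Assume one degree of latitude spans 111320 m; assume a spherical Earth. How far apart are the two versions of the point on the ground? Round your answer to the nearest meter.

The latitude changed by +0.0000455° and the longitude by -0.0000101°.
North–south shift: 0.0000455 × 111320 = 5.06506 m.
E–W at 75.9051°: -0.0000101° × 111320 × cos 75.9051° = -0.0000101 × 111320 × 0.2435 ≈ -0.273807 m.
Combined displacement = (5.06506² + 0.273807²)^½ ≈ 5.07246 m.

5 meters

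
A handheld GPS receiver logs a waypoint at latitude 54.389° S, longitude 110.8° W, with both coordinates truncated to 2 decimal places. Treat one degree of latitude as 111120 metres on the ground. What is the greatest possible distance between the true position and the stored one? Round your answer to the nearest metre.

1286 metres

Truncating at 2 decimal places can drop up to a full unit in the last place, so each coordinate may be off by as much as 0.01°.
North–south component: 0.01° × 111120 = 1111.2 m.
E–W at 54.389°: 0.01° × 111120 × cos 54.389° = 0.01 × 111120 × 0.5823 ≈ 647.028 m.
The two errors are perpendicular, so the maximum displacement is √(1111.2² + 647.028²) ≈ 1285.85 m.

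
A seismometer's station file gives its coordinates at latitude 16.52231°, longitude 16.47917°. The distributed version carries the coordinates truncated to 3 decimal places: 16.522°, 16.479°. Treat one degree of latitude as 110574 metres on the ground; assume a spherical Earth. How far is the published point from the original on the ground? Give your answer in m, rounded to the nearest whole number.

Δlat = 16.52231 − 16.522 = +0.00031°; Δlon = 16.47917 − 16.479 = +0.00017°.
North–south shift: 0.00031 × 110574 = 34.2779 m.
E–W at 16.522°: 0.00017° × 110574 × cos 16.522° = 0.00017 × 110574 × 0.9587 ≈ 18.0214 m.
Distance: √(34.2779² + 18.0214²) ≈ 38.7266 m.

39 m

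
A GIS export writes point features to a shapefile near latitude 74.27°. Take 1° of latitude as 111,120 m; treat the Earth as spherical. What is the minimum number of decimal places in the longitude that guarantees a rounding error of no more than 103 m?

3 decimal places

At 74.27° one degree of longitude covers 111120 × cos 74.27° ≈ 111120 × 0.2711 ≈ 30125.1 m.
With N decimal places the half-ulp bound is 0.5·10⁻ᴺ°, or 0.5·10⁻ᴺ × 30125.1 m on the ground.
Need 0.5 × 30125.1 × 10⁻ᴺ ≤ 103 → 10⁻ᴺ ≤ 6.838e-03, so N ≥ 2.17.
So 3 decimal places suffice (15.1 m); 2 would allow up to 151 m.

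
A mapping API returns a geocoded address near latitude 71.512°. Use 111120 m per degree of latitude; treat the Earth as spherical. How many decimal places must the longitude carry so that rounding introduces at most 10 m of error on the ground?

4 decimal places

At 71.512° one degree of longitude covers 111120 × cos 71.512° ≈ 111120 × 0.3171 ≈ 35236.8 m.
N decimal places → at most half a unit in the last place, 0.5 × 10⁻ᴺ° = 35236.8/2 × 10⁻ᴺ m.
Need 0.5 × 35236.8 × 10⁻ᴺ ≤ 10 → 10⁻ᴺ ≤ 5.676e-04, so N ≥ 3.25.
N = 3 would give 17.6 m (too coarse); N = 4 gives 1.76 m ≤ 10 m.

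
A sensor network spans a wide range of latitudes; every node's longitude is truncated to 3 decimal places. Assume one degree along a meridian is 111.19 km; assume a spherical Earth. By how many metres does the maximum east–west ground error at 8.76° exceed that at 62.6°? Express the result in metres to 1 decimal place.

Truncating at 3 decimal places can drop up to a full unit in the last place, so the longitude may be off by as much as 0.001°.
At 8.76°: 0.001° × 111190 × cos 8.76° = 0.001 × 111190 × 0.9883 ≈ 109.89 m.
At 62.6°: 0.001° × 111190 × cos 62.6° = 0.001 × 111190 × 0.4602 ≈ 51.17 m.
Difference: 109.89 − 51.17 = 58.723 m.

58.7 metres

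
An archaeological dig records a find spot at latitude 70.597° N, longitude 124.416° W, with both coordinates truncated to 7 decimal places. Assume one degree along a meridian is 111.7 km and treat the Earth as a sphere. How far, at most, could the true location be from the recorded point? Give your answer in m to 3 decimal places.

0.012 m

Truncating at 7 decimal places can drop up to a full unit in the last place, so each coordinate may be off by as much as 1e-07°.
Latitude error → 1e-07 × 111700 = 0.01117 m along the meridian.
E–W at 70.597°: 1e-07° × 111700 × cos 70.597° = 1e-07 × 111700 × 0.3322 ≈ 0.00371079 m.
Combining orthogonally: (0.01117² + 0.00371079²)^½ ≈ 0.0117703 m.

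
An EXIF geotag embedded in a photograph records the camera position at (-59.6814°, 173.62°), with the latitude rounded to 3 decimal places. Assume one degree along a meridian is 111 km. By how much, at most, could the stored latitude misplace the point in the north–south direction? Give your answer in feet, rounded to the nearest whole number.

Rounding to 3 decimal places leaves the latitude within ±0.0005° of the true value.
So the N–S error is at most 0.0005 × 111000 = 55.5 m.
In feet: 55.5 m ÷ 0.3048 ≈ 182.09 ft.

182 feet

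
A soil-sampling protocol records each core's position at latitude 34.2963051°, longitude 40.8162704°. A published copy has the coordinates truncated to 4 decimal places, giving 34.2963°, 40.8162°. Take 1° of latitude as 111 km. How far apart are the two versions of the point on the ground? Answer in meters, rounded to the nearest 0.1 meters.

6.5 meters

Δlat = 34.2963051 − 34.2963 = +0.0000051°; Δlon = 40.8162704 − 40.8162 = +0.0000704°.
N–S: 0.0000051° × 111000 m/° = 0.5661 m.
E–W at 34.2963°: 0.0000704° × 111000 × cos 34.2963° = 0.0000704 × 111000 × 0.8261 ≈ 6.45575 m.
Distance: √(0.5661² + 6.45575²) ≈ 6.48052 m.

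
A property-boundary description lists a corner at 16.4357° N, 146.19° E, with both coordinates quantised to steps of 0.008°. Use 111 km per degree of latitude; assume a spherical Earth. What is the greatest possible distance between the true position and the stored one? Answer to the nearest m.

615 m

With a 0.008° grid the true value lies within half a step, ±0.008°/2 = ±0.004°, of the stored one.
Latitude error → 0.004 × 111000 = 444 m along the meridian.
Longitude error → 0.004 × 111000 × cos 16.4357° = 0.004 × 111000 × 0.9591 ≈ 425.857 m.
Worst case both components are at the extreme and orthogonal: √(444² + 425.857²) ≈ 615.216 m.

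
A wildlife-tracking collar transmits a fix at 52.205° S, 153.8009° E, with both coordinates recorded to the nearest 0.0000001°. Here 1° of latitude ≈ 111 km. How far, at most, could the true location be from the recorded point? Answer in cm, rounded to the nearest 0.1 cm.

0.7 cm

Rounding to 7 decimal places leaves each coordinate within ±5e-08° of the true value.
Latitude error → 5e-08 × 111000 = 0.00555 m along the meridian.
E–W at 52.205°: 5e-08° × 111000 × cos 52.205° = 5e-08 × 111000 × 0.6128 ≈ 0.00340125 m.
Worst case both components are at the extreme and orthogonal: √(0.00555² + 0.00340125²) ≈ 0.0065093 m.
That is 0.0065093 m = 0.65093 cm.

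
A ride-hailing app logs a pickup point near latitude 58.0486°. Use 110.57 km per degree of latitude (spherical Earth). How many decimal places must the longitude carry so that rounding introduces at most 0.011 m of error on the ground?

At 58.0486° one degree of longitude covers 110570 × cos 58.0486° ≈ 110570 × 0.5292 ≈ 58513.6 m.
N decimal places → at most half a unit in the last place, 0.5 × 10⁻ᴺ° = 58513.6/2 × 10⁻ᴺ m.
Need 0.5 × 58513.6 × 10⁻ᴺ ≤ 0.011 → 10⁻ᴺ ≤ 3.760e-07, so N ≥ 6.42.
N = 6 would give 0.0293 m (too coarse); N = 7 gives 0.00293 m ≤ 0.011 m.

7 decimal places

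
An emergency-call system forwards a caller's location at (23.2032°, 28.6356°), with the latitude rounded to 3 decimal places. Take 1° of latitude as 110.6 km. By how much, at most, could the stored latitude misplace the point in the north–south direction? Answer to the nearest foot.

Rounding to 3 decimal places leaves the latitude within ±0.0005° of the true value.
So the N–S error is at most 0.0005 × 110600 = 55.3 m.
Converting: 55.3 m × 3.2808 ft/m ≈ 181.43 ft.

181 feet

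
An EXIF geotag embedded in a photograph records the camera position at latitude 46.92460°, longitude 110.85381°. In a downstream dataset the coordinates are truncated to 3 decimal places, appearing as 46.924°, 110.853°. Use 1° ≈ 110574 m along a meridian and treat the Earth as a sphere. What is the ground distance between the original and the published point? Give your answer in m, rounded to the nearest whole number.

90 m

Δlat = 46.92460 − 46.924 = +0.00060°; Δlon = 110.85381 − 110.853 = +0.00081°.
N–S: 0.00060° × 110574 m/° = 66.3444 m.
East–west at this latitude: 0.00081° × 110574 × cos 46.924° ≈ 0.00081 × 75518.5 = 61.17 m.
Distance: √(66.3444² + 61.17²) ≈ 90.2405 m.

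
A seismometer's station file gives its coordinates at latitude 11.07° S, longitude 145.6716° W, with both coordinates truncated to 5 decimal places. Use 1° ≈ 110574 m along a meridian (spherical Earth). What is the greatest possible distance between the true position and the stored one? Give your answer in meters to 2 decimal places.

Truncating at 5 decimal places can drop up to a full unit in the last place, so each coordinate may be off by as much as 1e-05°.
North–south component: 1e-05° × 110574 = 1.10574 m.
East–west component at 11.07°: 1e-05° × 110574 × cos 11.07° ≈ 1e-05 × 108517 ≈ 1.08517 m.
Combining orthogonally: (1.10574² + 1.08517²)^½ ≈ 1.54927 m.

1.55 meters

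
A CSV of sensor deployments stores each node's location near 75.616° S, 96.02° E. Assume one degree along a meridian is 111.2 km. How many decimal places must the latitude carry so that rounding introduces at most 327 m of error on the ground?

One degree of latitude covers 111200 m.
With N decimal places the half-ulp bound is 0.5·10⁻ᴺ°, or 0.5·10⁻ᴺ × 111200 m on the ground.
Setting 55600 × 10⁻ᴺ ≤ 327 gives 10ᴺ ≥ 170, i.e. N ≥ 2.23.
At 2 places the error can reach 556 m, but 3 places keeps it to 55.6 m.

3 decimal places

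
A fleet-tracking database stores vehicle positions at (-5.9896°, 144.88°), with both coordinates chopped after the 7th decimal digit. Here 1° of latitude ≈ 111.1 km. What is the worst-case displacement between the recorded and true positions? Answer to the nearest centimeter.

2 centimeters

Truncating at 7 decimal places can drop up to a full unit in the last place, so each coordinate may be off by as much as 1e-07°.
North–south component: 1e-07° × 111100 = 0.01111 m.
E–W at 5.9896°: 1e-07° × 111100 × cos 5.9896° = 1e-07 × 111100 × 0.9945 ≈ 0.0110493 m.
Worst case both components are at the extreme and orthogonal: √(0.01111² + 0.0110493²) ≈ 0.0156691 m.
That is 0.0156691 m = 1.5669 cm.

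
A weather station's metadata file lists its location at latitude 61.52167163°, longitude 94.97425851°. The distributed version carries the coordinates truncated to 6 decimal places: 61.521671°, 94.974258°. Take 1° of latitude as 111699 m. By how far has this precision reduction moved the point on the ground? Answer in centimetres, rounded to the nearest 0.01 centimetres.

The latitude changed by +0.00000063° and the longitude by +0.00000051°.
N–S: 0.00000063° × 111699 m/° = 0.0703704 m.
E–W at 61.5217°: 0.00000051° × 111699 × cos 61.5217° = 0.00000051 × 111699 × 0.4768 ≈ 0.0271631 m.
Distance: √(0.0703704² + 0.0271631²) ≈ 0.0754309 m.
That is 0.0754309 m = 7.5431 cm.

7.54 centimetres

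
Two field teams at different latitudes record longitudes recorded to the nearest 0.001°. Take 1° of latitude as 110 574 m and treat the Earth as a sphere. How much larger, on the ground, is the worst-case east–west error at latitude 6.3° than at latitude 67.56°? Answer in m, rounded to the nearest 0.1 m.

Rounding to 3 decimal places leaves the longitude within ±0.0005° of the true value.
Error at 6.3° = 0.0005° × 110574 × cos 6.3° ≈ 55.287 × 0.9940 = 54.953 m.
Error at 67.56° = 0.0005° × 110574 × cos 67.56° ≈ 55.287 × 0.3817 = 21.104 m.
So the lower-latitude error exceeds the higher by 54.953 − 21.104 = 33.849 m.

33.8 m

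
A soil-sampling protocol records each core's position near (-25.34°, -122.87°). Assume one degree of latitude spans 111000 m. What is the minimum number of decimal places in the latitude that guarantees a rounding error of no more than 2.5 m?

5 decimal places

One degree of latitude covers 111000 m.
With N decimal places the half-ulp bound is 0.5·10⁻ᴺ°, or 0.5·10⁻ᴺ × 111000 m on the ground.
Setting 55500 × 10⁻ᴺ ≤ 2.5 gives 10ᴺ ≥ 2.22e+04, i.e. N ≥ 4.35.
So 5 decimal places suffice (0.555 m); 4 would allow up to 5.55 m.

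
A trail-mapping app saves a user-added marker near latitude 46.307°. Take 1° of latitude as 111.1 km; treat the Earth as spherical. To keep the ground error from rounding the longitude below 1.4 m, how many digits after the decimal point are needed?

5 decimal places

At 46.307° one degree of longitude covers 111100 × cos 46.307° ≈ 111100 × 0.6908 ≈ 76747.2 m.
N decimal places → at most half a unit in the last place, 0.5 × 10⁻ᴺ° = 76747.2/2 × 10⁻ᴺ m.
Need 0.5 × 76747.2 × 10⁻ᴺ ≤ 1.4 → 10⁻ᴺ ≤ 3.648e-05, so N ≥ 4.44.
At 4 places the error can reach 3.84 m, but 5 places keeps it to 0.384 m.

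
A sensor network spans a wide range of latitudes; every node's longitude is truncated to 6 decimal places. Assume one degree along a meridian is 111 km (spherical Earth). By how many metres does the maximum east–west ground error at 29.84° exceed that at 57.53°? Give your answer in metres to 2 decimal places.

Truncating at 6 decimal places can drop up to a full unit in the last place, so the longitude may be off by as much as 1e-06°.
Error at 29.84° = 1e-06° × 111000 × cos 29.84° ≈ 0.111 × 0.8674 = 0.096283 m.
Error at 57.53° = 1e-06° × 111000 × cos 57.53° ≈ 0.111 × 0.5369 = 0.059591 m.
Difference: 0.096283 − 0.059591 = 0.036692 m.

0.04 metres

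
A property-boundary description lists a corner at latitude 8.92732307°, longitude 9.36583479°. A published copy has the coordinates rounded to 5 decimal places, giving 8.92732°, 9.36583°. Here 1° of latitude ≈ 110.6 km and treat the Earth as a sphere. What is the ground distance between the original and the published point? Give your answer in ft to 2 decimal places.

The latitude changed by +0.00000307° and the longitude by +0.00000479°.
North–south shift: 0.00000307 × 110600 = 0.339542 m.
E–W at 8.92732°: 0.00000479° × 110600 × cos 8.92732° = 0.00000479 × 110600 × 0.9879 ≈ 0.523356 m.
Distance: √(0.339542² + 0.523356²) ≈ 0.623851 m.
In feet: 0.623851 m ÷ 0.3048 ≈ 2.0468 ft.

2.05 ft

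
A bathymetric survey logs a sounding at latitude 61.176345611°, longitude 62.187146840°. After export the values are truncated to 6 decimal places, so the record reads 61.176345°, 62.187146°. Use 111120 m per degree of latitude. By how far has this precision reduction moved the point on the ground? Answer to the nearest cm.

The latitude changed by +0.000000611° and the longitude by +0.000000840°.
N–S: 0.000000611° × 111120 m/° = 0.0678943 m.
E–W at 61.1763°: 0.000000840° × 111120 × cos 61.1763° = 0.000000840 × 111120 × 0.4821 ≈ 0.045001 m.
Distance: √(0.0678943² + 0.045001²) ≈ 0.0814539 m.
That is 0.0814539 m = 8.1454 cm.

8 cm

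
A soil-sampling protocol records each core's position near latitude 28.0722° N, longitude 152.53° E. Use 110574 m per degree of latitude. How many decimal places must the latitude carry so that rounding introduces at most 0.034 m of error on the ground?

One degree of latitude covers 110574 m.
Rounding to N decimal places gives at most 0.5 × 10⁻ᴺ degrees of error, i.e. 0.5 × 10⁻ᴺ × 110574 m.
Need 0.5 × 110574 × 10⁻ᴺ ≤ 0.034 → 10⁻ᴺ ≤ 6.150e-07, so N ≥ 6.21.
N = 6 would give 0.0553 m (too coarse); N = 7 gives 0.00553 m ≤ 0.034 m.

7 decimal places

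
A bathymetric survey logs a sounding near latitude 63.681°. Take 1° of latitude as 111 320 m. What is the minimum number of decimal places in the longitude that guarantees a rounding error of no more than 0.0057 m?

7

At 63.681° one degree of longitude covers 111320 × cos 63.681° ≈ 111320 × 0.4434 ≈ 49355.8 m.
With N decimal places the half-ulp bound is 0.5·10⁻ᴺ°, or 0.5·10⁻ᴺ × 49355.8 m on the ground.
Setting 24677.9 × 10⁻ᴺ ≤ 0.0057 gives 10ᴺ ≥ 4.329e+06, i.e. N ≥ 6.64.
N = 6 would give 0.0247 m (too coarse); N = 7 gives 0.00247 m ≤ 0.0057 m.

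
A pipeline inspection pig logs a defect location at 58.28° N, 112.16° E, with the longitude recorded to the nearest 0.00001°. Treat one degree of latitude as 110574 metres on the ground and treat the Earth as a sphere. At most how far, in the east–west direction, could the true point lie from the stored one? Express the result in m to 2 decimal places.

Rounding to 5 decimal places leaves the longitude within ±5e-06° of the true value.
At latitude 58.28° a degree of longitude spans 110574 m × cos 58.28° = 110574 × 0.5258 ≈ 58136.3 m.
East–west error: 5e-06° × 58136.3 m/° ≈ 0.290682 m.

0.29 m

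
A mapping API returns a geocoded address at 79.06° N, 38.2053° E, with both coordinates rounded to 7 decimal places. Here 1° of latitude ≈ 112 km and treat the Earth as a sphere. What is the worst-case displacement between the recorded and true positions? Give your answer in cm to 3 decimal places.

Rounding to 7 decimal places leaves each coordinate within ±5e-08° of the true value.
N–S: 5e-08° × 112000 m/° = 0.0056 m.
E–W at 79.06°: 5e-08° × 112000 × cos 79.06° = 5e-08 × 112000 × 0.1898 ≈ 0.00106277 m.
The two errors are perpendicular, so the maximum displacement is √(0.0056² + 0.00106277²) ≈ 0.00569995 m.
That is 0.00569995 m = 0.57 cm.

0.570 cm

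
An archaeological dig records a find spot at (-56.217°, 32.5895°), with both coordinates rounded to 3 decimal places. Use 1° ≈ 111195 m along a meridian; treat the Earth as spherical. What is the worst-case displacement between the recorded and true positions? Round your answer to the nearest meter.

64 meters

Rounding to 3 decimal places leaves each coordinate within ±0.0005° of the true value.
Latitude error → 0.0005 × 111195 = 55.5975 m along the meridian.
East–west component at 56.217°: 0.0005° × 111195 × cos 56.217° ≈ 0.0005 × 61829.9 ≈ 30.9149 m.
Worst case both components are at the extreme and orthogonal: √(55.5975² + 30.9149²) ≈ 63.6146 m.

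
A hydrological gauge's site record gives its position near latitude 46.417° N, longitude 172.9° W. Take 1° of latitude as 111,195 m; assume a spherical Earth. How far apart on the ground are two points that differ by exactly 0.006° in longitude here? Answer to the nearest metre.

At 46.417° a degree of longitude is 111195 × cos 46.417° ≈ 76658.3 m, so 0.006° corresponds to 459.95 m.

460 metres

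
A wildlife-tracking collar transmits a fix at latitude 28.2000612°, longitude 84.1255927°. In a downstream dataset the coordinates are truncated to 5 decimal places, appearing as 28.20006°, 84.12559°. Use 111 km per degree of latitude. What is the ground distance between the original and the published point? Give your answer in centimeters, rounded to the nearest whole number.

30 centimeters

The latitude changed by +0.0000012° and the longitude by +0.0000027°.
N–S: 0.0000012° × 111000 m/° = 0.1332 m.
E–W at 28.2001°: 0.0000027° × 111000 × cos 28.2001° = 0.0000027 × 111000 × 0.8813 ≈ 0.264126 m.
Hypotenuse of the two orthogonal shifts: √(0.1332² + 0.264126²) = 0.295813 m.
That is 0.295813 m = 29.581 cm.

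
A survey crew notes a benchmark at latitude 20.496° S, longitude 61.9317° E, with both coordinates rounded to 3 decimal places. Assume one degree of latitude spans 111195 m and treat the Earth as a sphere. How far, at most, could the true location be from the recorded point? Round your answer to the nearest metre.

Rounding to 3 decimal places leaves each coordinate within ±0.0005° of the true value.
N–S: 0.0005° × 111195 m/° = 55.5975 m.
East–west component at 20.496°: 0.0005° × 111195 × cos 20.496° ≈ 0.0005 × 104156 ≈ 52.078 m.
Worst case both components are at the extreme and orthogonal: √(55.5975² + 52.078²) ≈ 76.1787 m.

76 metres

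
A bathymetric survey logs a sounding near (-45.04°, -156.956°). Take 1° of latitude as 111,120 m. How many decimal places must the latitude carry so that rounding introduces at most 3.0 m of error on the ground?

5 decimal places

One degree of latitude covers 111120 m.
N decimal places → at most half a unit in the last place, 0.5 × 10⁻ᴺ° = 111120/2 × 10⁻ᴺ m.
Need 0.5 × 111120 × 10⁻ᴺ ≤ 3.0 → 10⁻ᴺ ≤ 5.400e-05, so N ≥ 4.27.
So 5 decimal places suffice (0.556 m); 4 would allow up to 5.56 m.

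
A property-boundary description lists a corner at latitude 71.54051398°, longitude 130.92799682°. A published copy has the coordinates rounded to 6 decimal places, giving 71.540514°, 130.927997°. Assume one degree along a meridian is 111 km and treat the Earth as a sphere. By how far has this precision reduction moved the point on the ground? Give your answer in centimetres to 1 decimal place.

0.7 centimetres

The latitude changed by -0.00000002° and the longitude by -0.00000018°.
N–S: -0.00000002° × 111000 m/° = -0.00222 m.
E–W at 71.5405°: -0.00000018° × 111000 × cos 71.5405° = -0.00000018 × 111000 × 0.3166 ≈ -0.00632635 m.
Distance: √(0.00222² + 0.00632635²) ≈ 0.00670456 m.
That is 0.00670456 m = 0.67046 cm.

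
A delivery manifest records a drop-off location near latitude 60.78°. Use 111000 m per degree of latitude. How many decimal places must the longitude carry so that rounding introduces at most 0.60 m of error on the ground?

At 60.78° one degree of longitude covers 111000 × cos 60.78° ≈ 111000 × 0.4882 ≈ 54186.2 m.
With N decimal places the half-ulp bound is 0.5·10⁻ᴺ°, or 0.5·10⁻ᴺ × 54186.2 m on the ground.
Need 0.5 × 54186.2 × 10⁻ᴺ ≤ 0.60 → 10⁻ᴺ ≤ 2.215e-05, so N ≥ 4.65.
At 4 places the error can reach 2.71 m, but 5 places keeps it to 0.271 m.

5 decimal places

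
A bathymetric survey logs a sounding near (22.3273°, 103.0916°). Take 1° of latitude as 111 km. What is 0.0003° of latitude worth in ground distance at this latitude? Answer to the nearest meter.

0.0003° × 111000 m/° = 33.3 m.

33 meters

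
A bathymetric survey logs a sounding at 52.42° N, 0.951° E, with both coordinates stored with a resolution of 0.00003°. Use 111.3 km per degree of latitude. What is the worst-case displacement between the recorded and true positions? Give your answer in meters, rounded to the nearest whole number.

2 meters

With a 0.00003° grid the true value lies within half a step, ±0.00003°/2 = ±1.5e-05°, of the stored one.
North–south component: 1.5e-05° × 111300 = 1.6695 m.
Longitude error → 1.5e-05 × 111300 × cos 52.42° = 1.5e-05 × 111300 × 0.6099 ≈ 1.01818 m.
The two errors are perpendicular, so the maximum displacement is √(1.6695² + 1.01818²) ≈ 1.95548 m.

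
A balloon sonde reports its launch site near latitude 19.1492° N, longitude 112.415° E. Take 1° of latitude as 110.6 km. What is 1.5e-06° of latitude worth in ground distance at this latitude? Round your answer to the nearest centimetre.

1.5e-06° × 110600 m/° = 0.1659 m.
That is 0.1659 m = 16.59 cm.

17 centimetres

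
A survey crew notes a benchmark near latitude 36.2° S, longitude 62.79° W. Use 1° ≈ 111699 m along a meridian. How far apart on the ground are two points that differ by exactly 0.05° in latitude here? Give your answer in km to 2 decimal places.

0.05° × 111699 m/° = 5584.95 m.
That is 5584.95 m = 5.585 km.

5.58 km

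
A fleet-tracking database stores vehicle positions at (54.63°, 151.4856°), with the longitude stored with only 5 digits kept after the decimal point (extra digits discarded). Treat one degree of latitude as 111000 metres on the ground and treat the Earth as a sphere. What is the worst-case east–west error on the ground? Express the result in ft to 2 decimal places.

2.11 ft

Truncating at 5 decimal places can drop up to a full unit in the last place, so the longitude may be off by as much as 1e-05°.
One degree of longitude at 54.63° is 111000 × cos 54.63° ≈ 111000 × 0.5789 = 64252.8 m.
Maximum E–W displacement: 1e-05 × 64252.8 = 0.642528 m.
In feet: 0.642528 m ÷ 0.3048 ≈ 2.108 ft.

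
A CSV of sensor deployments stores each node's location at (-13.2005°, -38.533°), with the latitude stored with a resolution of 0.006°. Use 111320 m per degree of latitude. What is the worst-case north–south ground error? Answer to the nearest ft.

1096 ft

With a 0.006° grid the true value lies within half a step, ±0.006°/2 = ±0.003°, of the stored one.
North–south distance: 0.003° × 111320 m/° = 333.96 m.
Converting: 333.96 m × 3.2808 ft/m ≈ 1095.7 ft.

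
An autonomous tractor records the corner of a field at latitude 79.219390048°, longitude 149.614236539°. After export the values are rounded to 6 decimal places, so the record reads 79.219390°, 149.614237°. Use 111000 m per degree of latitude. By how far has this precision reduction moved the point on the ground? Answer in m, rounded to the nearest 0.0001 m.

0.0110 m

The latitude changed by +0.000000048° and the longitude by -0.000000461°.
North–south shift: 0.000000048 × 111000 = 0.005328 m.
E–W at 79.2194°: -0.000000461° × 111000 × cos 79.2194° = -0.000000461 × 111000 × 0.1870 ≈ -0.00957148 m.
Combined displacement = (0.005328² + 0.00957148²)^½ ≈ 0.0109545 m.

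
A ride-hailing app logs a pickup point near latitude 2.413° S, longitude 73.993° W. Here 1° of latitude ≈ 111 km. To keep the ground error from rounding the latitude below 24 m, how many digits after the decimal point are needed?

One degree of latitude covers 111000 m.
N decimal places → at most half a unit in the last place, 0.5 × 10⁻ᴺ° = 111000/2 × 10⁻ᴺ m.
Setting 55500 × 10⁻ᴺ ≤ 24 gives 10ᴺ ≥ 2312, i.e. N ≥ 3.36.
At 3 places the error can reach 55.5 m, but 4 places keeps it to 5.55 m.

4 decimal places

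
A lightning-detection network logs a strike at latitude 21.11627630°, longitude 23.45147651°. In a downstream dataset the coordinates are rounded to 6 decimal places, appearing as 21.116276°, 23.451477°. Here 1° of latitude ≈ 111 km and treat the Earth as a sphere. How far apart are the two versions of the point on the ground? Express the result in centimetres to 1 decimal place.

Δlat = 21.11627630 − 21.116276 = +0.00000030°; Δlon = 23.45147651 − 23.451477 = -0.00000049°.
North–south shift: 0.00000030 × 111000 = 0.0333 m.
East–west at this latitude: -0.00000049° × 111000 × cos 21.1163° ≈ -0.00000049 × 103546 = -0.0507378 m.
Combined displacement = (0.0333² + 0.0507378²)^½ ≈ 0.0606895 m.
That is 0.0606895 m = 6.0689 cm.

6.1 centimetres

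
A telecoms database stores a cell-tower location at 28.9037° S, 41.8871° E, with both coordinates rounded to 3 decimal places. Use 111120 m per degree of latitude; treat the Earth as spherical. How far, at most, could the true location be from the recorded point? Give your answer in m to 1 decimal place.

Rounding to 3 decimal places leaves each coordinate within ±0.0005° of the true value.
N–S: 0.0005° × 111120 m/° = 55.56 m.
East–west component at 28.9037°: 0.0005° × 111120 × cos 28.9037° ≈ 0.0005 × 97278.2 ≈ 48.6391 m.
The two errors are perpendicular, so the maximum displacement is √(55.56² + 48.6391²) ≈ 73.8422 m.

73.8 m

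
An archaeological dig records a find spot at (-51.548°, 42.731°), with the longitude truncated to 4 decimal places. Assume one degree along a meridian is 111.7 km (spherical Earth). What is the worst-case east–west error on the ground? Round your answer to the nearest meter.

7 meters

Truncating at 4 decimal places can drop up to a full unit in the last place, so the longitude may be off by as much as 0.0001°.
One degree of longitude at 51.548° is 111700 × cos 51.548° ≈ 111700 × 0.6219 = 69461.6 m.
East–west error: 0.0001° × 69461.6 m/° ≈ 6.94616 m.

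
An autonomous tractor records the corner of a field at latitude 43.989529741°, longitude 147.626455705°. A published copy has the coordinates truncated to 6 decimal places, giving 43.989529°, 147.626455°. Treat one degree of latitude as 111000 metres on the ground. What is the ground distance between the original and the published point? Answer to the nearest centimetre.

10 centimetres

Δlat = 43.989529741 − 43.989529 = +0.000000741°; Δlon = 147.626455705 − 147.626455 = +0.000000705°.
N–S: 0.000000741° × 111000 m/° = 0.082251 m.
E–W at 43.9895°: 0.000000705° × 111000 × cos 43.9895° = 0.000000705 × 111000 × 0.7195 ≈ 0.0563019 m.
Distance: √(0.082251² + 0.0563019²) ≈ 0.0996751 m.
That is 0.0996751 m = 9.9675 cm.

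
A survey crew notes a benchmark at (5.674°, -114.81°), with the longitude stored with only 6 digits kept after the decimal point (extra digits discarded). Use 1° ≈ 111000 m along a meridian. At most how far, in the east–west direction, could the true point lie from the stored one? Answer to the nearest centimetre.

11 centimetres

Truncating at 6 decimal places can drop up to a full unit in the last place, so the longitude may be off by as much as 1e-06°.
One degree of longitude at 5.674° is 111000 × cos 5.674° ≈ 111000 × 0.9951 = 110456 m.
Maximum E–W displacement: 1e-06 × 110456 = 0.110456 m.
That is 0.110456 m = 11.046 cm.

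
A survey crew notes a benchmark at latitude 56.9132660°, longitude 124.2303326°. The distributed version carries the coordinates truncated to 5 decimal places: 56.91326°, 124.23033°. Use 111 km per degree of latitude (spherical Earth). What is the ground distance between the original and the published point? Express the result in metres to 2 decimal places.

Δlat = 56.9132660 − 56.91326 = +0.0000060°; Δlon = 124.2303326 − 124.23033 = +0.0000026°.
North–south shift: 0.0000060 × 111000 = 0.666 m.
East–west at this latitude: 0.0000026° × 111000 × cos 56.9133° ≈ 0.0000026 × 60595.8 = 0.157549 m.
Combined displacement = (0.666² + 0.157549²)^½ ≈ 0.684381 m.

0.68 metres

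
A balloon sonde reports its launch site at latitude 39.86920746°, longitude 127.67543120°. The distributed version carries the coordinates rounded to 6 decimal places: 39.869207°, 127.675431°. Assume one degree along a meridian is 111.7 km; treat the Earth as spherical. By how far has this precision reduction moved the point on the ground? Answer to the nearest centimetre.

The latitude changed by +0.00000046° and the longitude by +0.00000020°.
North–south shift: 0.00000046 × 111700 = 0.051382 m.
East–west at this latitude: 0.00000020° × 111700 × cos 39.8692° ≈ 0.00000020 × 85730.8 = 0.0171462 m.
Hypotenuse of the two orthogonal shifts: √(0.051382² + 0.0171462²) = 0.0541673 m.
That is 0.0541673 m = 5.4167 cm.

5 centimetres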